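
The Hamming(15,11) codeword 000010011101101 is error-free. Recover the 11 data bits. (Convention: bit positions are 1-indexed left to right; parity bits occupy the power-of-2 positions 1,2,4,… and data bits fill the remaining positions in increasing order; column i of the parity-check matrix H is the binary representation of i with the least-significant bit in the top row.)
Parity bits occupy power-of-2 positions; data bits are at positions {3,5,6,7,9,10,11,12,13,14,15} (1-indexed).
Extract: c[3]=0 c[5]=1 c[6]=0 c[7]=0 c[9]=1 c[10]=1 c[11]=0 c[12]=1 c[13]=1 c[14]=0 c[15]=1
Data = 01001101101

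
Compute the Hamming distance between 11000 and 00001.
XOR = 11001, count of 1s = 3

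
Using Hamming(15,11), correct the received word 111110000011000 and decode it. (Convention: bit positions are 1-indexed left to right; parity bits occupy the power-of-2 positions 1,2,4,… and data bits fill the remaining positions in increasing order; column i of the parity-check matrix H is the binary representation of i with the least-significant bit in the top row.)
Syndrome s = H · r^T (mod 2), r = 111110000011000:
  s[0] = (101010101010101)·(111110000011000) mod 2 = 1+0+1+0+1+0+0+0+0+0+1+0+0+0+0 mod 2 = 0
  s[1] = (011001100110011)·(111110000011000) mod 2 = 0+1+1+0+0+0+0+0+0+0+1+0+0+0+0 mod 2 = 1
  s[2] = (000111100001111)·(111110000011000) mod 2 = 0+0+0+1+1+0+0+0+0+0+0+1+0+0+0 mod 2 = 1
  s[3] = (000000011111111)·(111110000011000) mod 2 = 0+0+0+0+0+0+0+0+0+0+1+1+0+0+0 mod 2 = 0
Syndrome = 0110
Column 6 of H equals this syndrome → error at bit 6 (1-indexed).
Flip bit 6: 111110000011000 → 111111000011000
Extract data bits at positions {3,5,6,7,9,10,11,12,13,14,15}: 11100011000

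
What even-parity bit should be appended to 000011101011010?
Sum of data bits: 0+0+0+0+1+1+1+0+1+0+1+1+0+1+0 = 7.
7 mod 2 = 1, so parity bit = 1.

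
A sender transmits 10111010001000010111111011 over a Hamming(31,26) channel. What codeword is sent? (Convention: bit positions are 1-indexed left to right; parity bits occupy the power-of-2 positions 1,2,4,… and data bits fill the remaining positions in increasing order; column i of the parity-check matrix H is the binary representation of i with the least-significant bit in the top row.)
Codeword c = d · G (mod 2), d = 10111010001000010111111011:
  c[0] = d·G[:,0] = (10111010001000010111111011)·(11011010101101010101010101) mod 2 = 1+0+0+1+1+0+1+0+0+0+1+0+0+0+0+1+0+1+0+1+0+1+0+0+0+1 mod 2 = 0
  c[1] = d·G[:,1] = (10111010001000010111111011)·(10110110011011001100110011) mod 2 = 1+0+1+1+0+0+1+0+0+0+1+0+0+0+0+0+0+1+0+0+1+1+0+0+1+1 mod 2 = 0
  c[2] = d·G[:,2] = (10111010001000010111111011)·(10000000000000000000000000) mod 2 = 1+0+0+0+0+0+0+0+0+0+0+0+0+0+0+0+0+0+0+0+0+0+0+0+0+0 mod 2 = 1
  c[3] = d·G[:,3] = (10111010001000010111111011)·(01110001111000111100001111) mod 2 = 0+0+1+1+0+0+0+0+0+0+1+0+0+0+0+1+0+1+0+0+0+0+1+0+1+1 mod 2 = 0
  c[4] = d·G[:,4] = (10111010001000010111111011)·(01000000000000000000000000) mod 2 = 0+0+0+0+0+0+0+0+0+0+0+0+0+0+0+0+0+0+0+0+0+0+0+0+0+0 mod 2 = 0
  c[5] = d·G[:,5] = (10111010001000010111111011)·(00100000000000000000000000) mod 2 = 0+0+1+0+0+0+0+0+0+0+0+0+0+0+0+0+0+0+0+0+0+0+0+0+0+0 mod 2 = 1
  c[6] = d·G[:,6] = (10111010001000010111111011)·(00010000000000000000000000) mod 2 = 0+0+0+1+0+0+0+0+0+0+0+0+0+0+0+0+0+0+0+0+0+0+0+0+0+0 mod 2 = 1
  c[7] = d·G[:,7] = (10111010001000010111111011)·(00001111111000000011111111) mod 2 = 0+0+0+0+1+0+1+0+0+0+1+0+0+0+0+0+0+0+1+1+1+1+1+0+1+1 mod 2 = 0
  c[8] = d·G[:,8] = (10111010001000010111111011)·(00001000000000000000000000) mod 2 = 0+0+0+0+1+0+0+0+0+0+0+0+0+0+0+0+0+0+0+0+0+0+0+0+0+0 mod 2 = 1
  c[9] = d·G[:,9] = (10111010001000010111111011)·(00000100000000000000000000) mod 2 = 0+0+0+0+0+0+0+0+0+0+0+0+0+0+0+0+0+0+0+0+0+0+0+0+0+0 mod 2 = 0
  c[10] = d·G[:,10] = (10111010001000010111111011)·(00000010000000000000000000) mod 2 = 0+0+0+0+0+0+1+0+0+0+0+0+0+0+0+0+0+0+0+0+0+0+0+0+0+0 mod 2 = 1
  c[11] = d·G[:,11] = (10111010001000010111111011)·(00000001000000000000000000) mod 2 = 0+0+0+0+0+0+0+0+0+0+0+0+0+0+0+0+0+0+0+0+0+0+0+0+0+0 mod 2 = 0
  c[12] = d·G[:,12] = (10111010001000010111111011)·(00000000100000000000000000) mod 2 = 0+0+0+0+0+0+0+0+0+0+0+0+0+0+0+0+0+0+0+0+0+0+0+0+0+0 mod 2 = 0
  c[13] = d·G[:,13] = (10111010001000010111111011)·(00000000010000000000000000) mod 2 = 0+0+0+0+0+0+0+0+0+0+0+0+0+0+0+0+0+0+0+0+0+0+0+0+0+0 mod 2 = 0
  c[14] = d·G[:,14] = (10111010001000010111111011)·(00000000001000000000000000) mod 2 = 0+0+0+0+0+0+0+0+0+0+1+0+0+0+0+0+0+0+0+0+0+0+0+0+0+0 mod 2 = 1
  c[15] = d·G[:,15] = (10111010001000010111111011)·(00000000000111111111111111) mod 2 = 0+0+0+0+0+0+0+0+0+0+0+0+0+0+0+1+0+1+1+1+1+1+1+0+1+1 mod 2 = 1
  c[16] = d·G[:,16] = (10111010001000010111111011)·(00000000000100000000000000) mod 2 = 0+0+0+0+0+0+0+0+0+0+0+0+0+0+0+0+0+0+0+0+0+0+0+0+0+0 mod 2 = 0
  c[17] = d·G[:,17] = (10111010001000010111111011)·(00000000000010000000000000) mod 2 = 0+0+0+0+0+0+0+0+0+0+0+0+0+0+0+0+0+0+0+0+0+0+0+0+0+0 mod 2 = 0
  c[18] = d·G[:,18] = (10111010001000010111111011)·(00000000000001000000000000) mod 2 = 0+0+0+0+0+0+0+0+0+0+0+0+0+0+0+0+0+0+0+0+0+0+0+0+0+0 mod 2 = 0
  c[19] = d·G[:,19] = (10111010001000010111111011)·(00000000000000100000000000) mod 2 = 0+0+0+0+0+0+0+0+0+0+0+0+0+0+0+0+0+0+0+0+0+0+0+0+0+0 mod 2 = 0
  c[20] = d·G[:,20] = (10111010001000010111111011)·(00000000000000010000000000) mod 2 = 0+0+0+0+0+0+0+0+0+0+0+0+0+0+0+1+0+0+0+0+0+0+0+0+0+0 mod 2 = 1
  c[21] = d·G[:,21] = (10111010001000010111111011)·(00000000000000001000000000) mod 2 = 0+0+0+0+0+0+0+0+0+0+0+0+0+0+0+0+0+0+0+0+0+0+0+0+0+0 mod 2 = 0
  c[22] = d·G[:,22] = (10111010001000010111111011)·(00000000000000000100000000) mod 2 = 0+0+0+0+0+0+0+0+0+0+0+0+0+0+0+0+0+1+0+0+0+0+0+0+0+0 mod 2 = 1
  c[23] = d·G[:,23] = (10111010001000010111111011)·(00000000000000000010000000) mod 2 = 0+0+0+0+0+0+0+0+0+0+0+0+0+0+0+0+0+0+1+0+0+0+0+0+0+0 mod 2 = 1
  c[24] = d·G[:,24] = (10111010001000010111111011)·(00000000000000000001000000) mod 2 = 0+0+0+0+0+0+0+0+0+0+0+0+0+0+0+0+0+0+0+1+0+0+0+0+0+0 mod 2 = 1
  c[25] = d·G[:,25] = (10111010001000010111111011)·(00000000000000000000100000) mod 2 = 0+0+0+0+0+0+0+0+0+0+0+0+0+0+0+0+0+0+0+0+1+0+0+0+0+0 mod 2 = 1
  c[26] = d·G[:,26] = (10111010001000010111111011)·(00000000000000000000010000) mod 2 = 0+0+0+0+0+0+0+0+0+0+0+0+0+0+0+0+0+0+0+0+0+1+0+0+0+0 mod 2 = 1
  c[27] = d·G[:,27] = (10111010001000010111111011)·(00000000000000000000001000) mod 2 = 0+0+0+0+0+0+0+0+0+0+0+0+0+0+0+0+0+0+0+0+0+0+1+0+0+0 mod 2 = 1
  c[28] = d·G[:,28] = (10111010001000010111111011)·(00000000000000000000000100) mod 2 = 0+0+0+0+0+0+0+0+0+0+0+0+0+0+0+0+0+0+0+0+0+0+0+0+0+0 mod 2 = 0
  c[29] = d·G[:,29] = (10111010001000010111111011)·(00000000000000000000000010) mod 2 = 0+0+0+0+0+0+0+0+0+0+0+0+0+0+0+0+0+0+0+0+0+0+0+0+1+0 mod 2 = 1
  c[30] = d·G[:,30] = (10111010001000010111111011)·(00000000000000000000000001) mod 2 = 0+0+0+0+0+0+0+0+0+0+0+0+0+0+0+0+0+0+0+0+0+0+0+0+0+1 mod 2 = 1
Codeword = 0010011010100011000010111111011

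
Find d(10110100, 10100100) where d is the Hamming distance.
XOR = 00010000, count of 1s = 1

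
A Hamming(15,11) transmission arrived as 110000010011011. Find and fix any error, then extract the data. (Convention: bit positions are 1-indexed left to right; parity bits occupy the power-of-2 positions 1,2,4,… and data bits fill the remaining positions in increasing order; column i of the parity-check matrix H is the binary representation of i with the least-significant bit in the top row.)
Syndrome s = H · r^T (mod 2), r = 110000010011011:
  s[0] = (101010101010101)·(110000010011011) mod 2 = 1+0+0+0+0+0+0+0+0+0+1+0+0+0+1 mod 2 = 1
  s[1] = (011001100110011)·(110000010011011) mod 2 = 0+1+0+0+0+0+0+0+0+0+1+0+0+1+1 mod 2 = 0
  s[2] = (000111100001111)·(110000010011011) mod 2 = 0+0+0+0+0+0+0+0+0+0+0+1+0+1+1 mod 2 = 1
  s[3] = (000000011111111)·(110000010011011) mod 2 = 0+0+0+0+0+0+0+1+0+0+1+1+0+1+1 mod 2 = 1
Syndrome = 1011
Column 13 of H equals this syndrome → error at bit 13 (1-indexed).
Flip bit 13: 110000010011011 → 110000010011111
Extract data bits at positions {3,5,6,7,9,10,11,12,13,14,15}: 00000011111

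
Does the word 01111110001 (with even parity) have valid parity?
Sum of all bits: 0+1+1+1+1+1+1+0+0+0+1 = 7; 7 mod 2 = 1. Result is 1 → parity error detected.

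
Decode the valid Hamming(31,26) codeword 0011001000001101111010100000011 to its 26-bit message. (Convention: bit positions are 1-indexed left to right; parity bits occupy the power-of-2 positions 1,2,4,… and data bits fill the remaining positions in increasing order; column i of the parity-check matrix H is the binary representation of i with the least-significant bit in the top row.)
Parity bits occupy power-of-2 positions; data bits are at positions {3,5,6,7,9,10,11,12,13,14,15,17,18,19,20,21,22,23,24,25,26,27,28,29,30,31} (1-indexed).
Extract: c[3]=1 c[5]=0 c[6]=0 c[7]=1 c[9]=0 c[10]=0 c[11]=0 c[12]=0 c[13]=1 c[14]=1 c[15]=0 c[17]=1 c[18]=1 c[19]=1 c[20]=0 c[21]=1 c[22]=0 c[23]=1 c[24]=0 c[25]=0 c[26]=0 c[27]=0 c[28]=0 c[29]=0 c[30]=1 c[31]=1
Data = 10010000110111010100000011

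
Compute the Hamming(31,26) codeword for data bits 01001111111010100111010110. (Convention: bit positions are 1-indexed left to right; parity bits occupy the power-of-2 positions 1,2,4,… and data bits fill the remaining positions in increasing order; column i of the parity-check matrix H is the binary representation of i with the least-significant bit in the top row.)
Codeword c = d · G (mod 2), d = 01001111111010100111010110:
  c[0] = d·G[:,0] = (01001111111010100111010110)·(11011010101101010101010101) mod 2 = 0+1+0+0+1+0+1+0+1+0+1+0+0+0+0+0+0+1+0+1+0+1+0+1+0+0 mod 2 = 1
  c[1] = d·G[:,1] = (01001111111010100111010110)·(10110110011011001100110011) mod 2 = 0+0+0+0+0+1+1+0+0+1+1+0+1+0+0+0+0+1+0+0+0+1+0+0+1+0 mod 2 = 0
  c[2] = d·G[:,2] = (01001111111010100111010110)·(10000000000000000000000000) mod 2 = 0+0+0+0+0+0+0+0+0+0+0+0+0+0+0+0+0+0+0+0+0+0+0+0+0+0 mod 2 = 0
  c[3] = d·G[:,3] = (01001111111010100111010110)·(01110001111000111100001111) mod 2 = 0+1+0+0+0+0+0+1+1+1+1+0+0+0+1+0+0+1+0+0+0+0+0+1+1+0 mod 2 = 1
  c[4] = d·G[:,4] = (01001111111010100111010110)·(01000000000000000000000000) mod 2 = 0+1+0+0+0+0+0+0+0+0+0+0+0+0+0+0+0+0+0+0+0+0+0+0+0+0 mod 2 = 1
  c[5] = d·G[:,5] = (01001111111010100111010110)·(00100000000000000000000000) mod 2 = 0+0+0+0+0+0+0+0+0+0+0+0+0+0+0+0+0+0+0+0+0+0+0+0+0+0 mod 2 = 0
  c[6] = d·G[:,6] = (01001111111010100111010110)·(00010000000000000000000000) mod 2 = 0+0+0+0+0+0+0+0+0+0+0+0+0+0+0+0+0+0+0+0+0+0+0+0+0+0 mod 2 = 0
  c[7] = d·G[:,7] = (01001111111010100111010110)·(00001111111000000011111111) mod 2 = 0+0+0+0+1+1+1+1+1+1+1+0+0+0+0+0+0+0+1+1+0+1+0+1+1+0 mod 2 = 0
  c[8] = d·G[:,8] = (01001111111010100111010110)·(00001000000000000000000000) mod 2 = 0+0+0+0+1+0+0+0+0+0+0+0+0+0+0+0+0+0+0+0+0+0+0+0+0+0 mod 2 = 1
  c[9] = d·G[:,9] = (01001111111010100111010110)·(00000100000000000000000000) mod 2 = 0+0+0+0+0+1+0+0+0+0+0+0+0+0+0+0+0+0+0+0+0+0+0+0+0+0 mod 2 = 1
  c[10] = d·G[:,10] = (01001111111010100111010110)·(00000010000000000000000000) mod 2 = 0+0+0+0+0+0+1+0+0+0+0+0+0+0+0+0+0+0+0+0+0+0+0+0+0+0 mod 2 = 1
  c[11] = d·G[:,11] = (01001111111010100111010110)·(00000001000000000000000000) mod 2 = 0+0+0+0+0+0+0+1+0+0+0+0+0+0+0+0+0+0+0+0+0+0+0+0+0+0 mod 2 = 1
  c[12] = d·G[:,12] = (01001111111010100111010110)·(00000000100000000000000000) mod 2 = 0+0+0+0+0+0+0+0+1+0+0+0+0+0+0+0+0+0+0+0+0+0+0+0+0+0 mod 2 = 1
  c[13] = d·G[:,13] = (01001111111010100111010110)·(00000000010000000000000000) mod 2 = 0+0+0+0+0+0+0+0+0+1+0+0+0+0+0+0+0+0+0+0+0+0+0+0+0+0 mod 2 = 1
  c[14] = d·G[:,14] = (01001111111010100111010110)·(00000000001000000000000000) mod 2 = 0+0+0+0+0+0+0+0+0+0+1+0+0+0+0+0+0+0+0+0+0+0+0+0+0+0 mod 2 = 1
  c[15] = d·G[:,15] = (01001111111010100111010110)·(00000000000111111111111111) mod 2 = 0+0+0+0+0+0+0+0+0+0+0+0+1+0+1+0+0+1+1+1+0+1+0+1+1+0 mod 2 = 0
  c[16] = d·G[:,16] = (01001111111010100111010110)·(00000000000100000000000000) mod 2 = 0+0+0+0+0+0+0+0+0+0+0+0+0+0+0+0+0+0+0+0+0+0+0+0+0+0 mod 2 = 0
  c[17] = d·G[:,17] = (01001111111010100111010110)·(00000000000010000000000000) mod 2 = 0+0+0+0+0+0+0+0+0+0+0+0+1+0+0+0+0+0+0+0+0+0+0+0+0+0 mod 2 = 1
  c[18] = d·G[:,18] = (01001111111010100111010110)·(00000000000001000000000000) mod 2 = 0+0+0+0+0+0+0+0+0+0+0+0+0+0+0+0+0+0+0+0+0+0+0+0+0+0 mod 2 = 0
  c[19] = d·G[:,19] = (01001111111010100111010110)·(00000000000000100000000000) mod 2 = 0+0+0+0+0+0+0+0+0+0+0+0+0+0+1+0+0+0+0+0+0+0+0+0+0+0 mod 2 = 1
  c[20] = d·G[:,20] = (01001111111010100111010110)·(00000000000000010000000000) mod 2 = 0+0+0+0+0+0+0+0+0+0+0+0+0+0+0+0+0+0+0+0+0+0+0+0+0+0 mod 2 = 0
  c[21] = d·G[:,21] = (01001111111010100111010110)·(00000000000000001000000000) mod 2 = 0+0+0+0+0+0+0+0+0+0+0+0+0+0+0+0+0+0+0+0+0+0+0+0+0+0 mod 2 = 0
  c[22] = d·G[:,22] = (01001111111010100111010110)·(00000000000000000100000000) mod 2 = 0+0+0+0+0+0+0+0+0+0+0+0+0+0+0+0+0+1+0+0+0+0+0+0+0+0 mod 2 = 1
  c[23] = d·G[:,23] = (01001111111010100111010110)·(00000000000000000010000000) mod 2 = 0+0+0+0+0+0+0+0+0+0+0+0+0+0+0+0+0+0+1+0+0+0+0+0+0+0 mod 2 = 1
  c[24] = d·G[:,24] = (01001111111010100111010110)·(00000000000000000001000000) mod 2 = 0+0+0+0+0+0+0+0+0+0+0+0+0+0+0+0+0+0+0+1+0+0+0+0+0+0 mod 2 = 1
  c[25] = d·G[:,25] = (01001111111010100111010110)·(00000000000000000000100000) mod 2 = 0+0+0+0+0+0+0+0+0+0+0+0+0+0+0+0+0+0+0+0+0+0+0+0+0+0 mod 2 = 0
  c[26] = d·G[:,26] = (01001111111010100111010110)·(00000000000000000000010000) mod 2 = 0+0+0+0+0+0+0+0+0+0+0+0+0+0+0+0+0+0+0+0+0+1+0+0+0+0 mod 2 = 1
  c[27] = d·G[:,27] = (01001111111010100111010110)·(00000000000000000000001000) mod 2 = 0+0+0+0+0+0+0+0+0+0+0+0+0+0+0+0+0+0+0+0+0+0+0+0+0+0 mod 2 = 0
  c[28] = d·G[:,28] = (01001111111010100111010110)·(00000000000000000000000100) mod 2 = 0+0+0+0+0+0+0+0+0+0+0+0+0+0+0+0+0+0+0+0+0+0+0+1+0+0 mod 2 = 1
  c[29] = d·G[:,29] = (01001111111010100111010110)·(00000000000000000000000010) mod 2 = 0+0+0+0+0+0+0+0+0+0+0+0+0+0+0+0+0+0+0+0+0+0+0+0+1+0 mod 2 = 1
  c[30] = d·G[:,30] = (01001111111010100111010110)·(00000000000000000000000001) mod 2 = 0+0+0+0+0+0+0+0+0+0+0+0+0+0+0+0+0+0+0+0+0+0+0+0+0+0 mod 2 = 0
Codeword = 1001100011111110010100111010110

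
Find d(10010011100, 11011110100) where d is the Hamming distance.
XOR = 01001101000, count of 1s = 4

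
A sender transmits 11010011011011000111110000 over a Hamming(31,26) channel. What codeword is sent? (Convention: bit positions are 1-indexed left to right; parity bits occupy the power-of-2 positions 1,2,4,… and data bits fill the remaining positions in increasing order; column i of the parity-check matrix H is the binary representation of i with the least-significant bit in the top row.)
Codeword c = d · G (mod 2), d = 11010011011011000111110000:
  c[0] = d·G[:,0] = (11010011011011000111110000)·(11011010101101010101010101) mod 2 = 1+1+0+1+0+0+1+0+0+0+1+0+0+1+0+0+0+1+0+1+0+1+0+0+0+0 mod 2 = 1
  c[1] = d·G[:,1] = (11010011011011000111110000)·(10110110011011001100110011) mod 2 = 1+0+0+1+0+0+1+0+0+1+1+0+1+1+0+0+0+1+0+0+1+1+0+0+0+0 mod 2 = 0
  c[2] = d·G[:,2] = (11010011011011000111110000)·(10000000000000000000000000) mod 2 = 1+0+0+0+0+0+0+0+0+0+0+0+0+0+0+0+0+0+0+0+0+0+0+0+0+0 mod 2 = 1
  c[3] = d·G[:,3] = (11010011011011000111110000)·(01110001111000111100001111) mod 2 = 0+1+0+1+0+0+0+1+0+1+1+0+0+0+0+0+0+1+0+0+0+0+0+0+0+0 mod 2 = 0
  c[4] = d·G[:,4] = (11010011011011000111110000)·(01000000000000000000000000) mod 2 = 0+1+0+0+0+0+0+0+0+0+0+0+0+0+0+0+0+0+0+0+0+0+0+0+0+0 mod 2 = 1
  c[5] = d·G[:,5] = (11010011011011000111110000)·(00100000000000000000000000) mod 2 = 0+0+0+0+0+0+0+0+0+0+0+0+0+0+0+0+0+0+0+0+0+0+0+0+0+0 mod 2 = 0
  c[6] = d·G[:,6] = (11010011011011000111110000)·(00010000000000000000000000) mod 2 = 0+0+0+1+0+0+0+0+0+0+0+0+0+0+0+0+0+0+0+0+0+0+0+0+0+0 mod 2 = 1
  c[7] = d·G[:,7] = (11010011011011000111110000)·(00001111111000000011111111) mod 2 = 0+0+0+0+0+0+1+1+0+1+1+0+0+0+0+0+0+0+1+1+1+1+0+0+0+0 mod 2 = 0
  c[8] = d·G[:,8] = (11010011011011000111110000)·(00001000000000000000000000) mod 2 = 0+0+0+0+0+0+0+0+0+0+0+0+0+0+0+0+0+0+0+0+0+0+0+0+0+0 mod 2 = 0
  c[9] = d·G[:,9] = (11010011011011000111110000)·(00000100000000000000000000) mod 2 = 0+0+0+0+0+0+0+0+0+0+0+0+0+0+0+0+0+0+0+0+0+0+0+0+0+0 mod 2 = 0
  c[10] = d·G[:,10] = (11010011011011000111110000)·(00000010000000000000000000) mod 2 = 0+0+0+0+0+0+1+0+0+0+0+0+0+0+0+0+0+0+0+0+0+0+0+0+0+0 mod 2 = 1
  c[11] = d·G[:,11] = (11010011011011000111110000)·(00000001000000000000000000) mod 2 = 0+0+0+0+0+0+0+1+0+0+0+0+0+0+0+0+0+0+0+0+0+0+0+0+0+0 mod 2 = 1
  c[12] = d·G[:,12] = (11010011011011000111110000)·(00000000100000000000000000) mod 2 = 0+0+0+0+0+0+0+0+0+0+0+0+0+0+0+0+0+0+0+0+0+0+0+0+0+0 mod 2 = 0
  c[13] = d·G[:,13] = (11010011011011000111110000)·(00000000010000000000000000) mod 2 = 0+0+0+0+0+0+0+0+0+1+0+0+0+0+0+0+0+0+0+0+0+0+0+0+0+0 mod 2 = 1
  c[14] = d·G[:,14] = (11010011011011000111110000)·(00000000001000000000000000) mod 2 = 0+0+0+0+0+0+0+0+0+0+1+0+0+0+0+0+0+0+0+0+0+0+0+0+0+0 mod 2 = 1
  c[15] = d·G[:,15] = (11010011011011000111110000)·(00000000000111111111111111) mod 2 = 0+0+0+0+0+0+0+0+0+0+0+0+1+1+0+0+0+1+1+1+1+1+0+0+0+0 mod 2 = 1
  c[16] = d·G[:,16] = (11010011011011000111110000)·(00000000000100000000000000) mod 2 = 0+0+0+0+0+0+0+0+0+0+0+0+0+0+0+0+0+0+0+0+0+0+0+0+0+0 mod 2 = 0
  c[17] = d·G[:,17] = (11010011011011000111110000)·(00000000000010000000000000) mod 2 = 0+0+0+0+0+0+0+0+0+0+0+0+1+0+0+0+0+0+0+0+0+0+0+0+0+0 mod 2 = 1
  c[18] = d·G[:,18] = (11010011011011000111110000)·(00000000000001000000000000) mod 2 = 0+0+0+0+0+0+0+0+0+0+0+0+0+1+0+0+0+0+0+0+0+0+0+0+0+0 mod 2 = 1
  c[19] = d·G[:,19] = (11010011011011000111110000)·(00000000000000100000000000) mod 2 = 0+0+0+0+0+0+0+0+0+0+0+0+0+0+0+0+0+0+0+0+0+0+0+0+0+0 mod 2 = 0
  c[20] = d·G[:,20] = (11010011011011000111110000)·(00000000000000010000000000) mod 2 = 0+0+0+0+0+0+0+0+0+0+0+0+0+0+0+0+0+0+0+0+0+0+0+0+0+0 mod 2 = 0
  c[21] = d·G[:,21] = (11010011011011000111110000)·(00000000000000001000000000) mod 2 = 0+0+0+0+0+0+0+0+0+0+0+0+0+0+0+0+0+0+0+0+0+0+0+0+0+0 mod 2 = 0
  c[22] = d·G[:,22] = (11010011011011000111110000)·(00000000000000000100000000) mod 2 = 0+0+0+0+0+0+0+0+0+0+0+0+0+0+0+0+0+1+0+0+0+0+0+0+0+0 mod 2 = 1
  c[23] = d·G[:,23] = (11010011011011000111110000)·(00000000000000000010000000) mod 2 = 0+0+0+0+0+0+0+0+0+0+0+0+0+0+0+0+0+0+1+0+0+0+0+0+0+0 mod 2 = 1
  c[24] = d·G[:,24] = (11010011011011000111110000)·(00000000000000000001000000) mod 2 = 0+0+0+0+0+0+0+0+0+0+0+0+0+0+0+0+0+0+0+1+0+0+0+0+0+0 mod 2 = 1
  c[25] = d·G[:,25] = (11010011011011000111110000)·(00000000000000000000100000) mod 2 = 0+0+0+0+0+0+0+0+0+0+0+0+0+0+0+0+0+0+0+0+1+0+0+0+0+0 mod 2 = 1
  c[26] = d·G[:,26] = (11010011011011000111110000)·(00000000000000000000010000) mod 2 = 0+0+0+0+0+0+0+0+0+0+0+0+0+0+0+0+0+0+0+0+0+1+0+0+0+0 mod 2 = 1
  c[27] = d·G[:,27] = (11010011011011000111110000)·(00000000000000000000001000) mod 2 = 0+0+0+0+0+0+0+0+0+0+0+0+0+0+0+0+0+0+0+0+0+0+0+0+0+0 mod 2 = 0
  c[28] = d·G[:,28] = (11010011011011000111110000)·(00000000000000000000000100) mod 2 = 0+0+0+0+0+0+0+0+0+0+0+0+0+0+0+0+0+0+0+0+0+0+0+0+0+0 mod 2 = 0
  c[29] = d·G[:,29] = (11010011011011000111110000)·(00000000000000000000000010) mod 2 = 0+0+0+0+0+0+0+0+0+0+0+0+0+0+0+0+0+0+0+0+0+0+0+0+0+0 mod 2 = 0
  c[30] = d·G[:,30] = (11010011011011000111110000)·(00000000000000000000000001) mod 2 = 0+0+0+0+0+0+0+0+0+0+0+0+0+0+0+0+0+0+0+0+0+0+0+0+0+0 mod 2 = 0
Codeword = 1010101000110111011000111110000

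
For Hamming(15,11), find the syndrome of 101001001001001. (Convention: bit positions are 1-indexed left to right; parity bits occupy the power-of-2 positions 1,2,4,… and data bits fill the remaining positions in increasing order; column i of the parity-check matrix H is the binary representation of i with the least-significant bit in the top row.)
Syndrome s = H · r^T (mod 2), r = 101001001001001:
  s[0] = (101010101010101)·(101001001001001) mod 2 = 1+0+1+0+0+0+0+0+1+0+0+0+0+0+1 mod 2 = 0
  s[1] = (011001100110011)·(101001001001001) mod 2 = 0+0+1+0+0+1+0+0+0+0+0+0+0+0+1 mod 2 = 1
  s[2] = (000111100001111)·(101001001001001) mod 2 = 0+0+0+0+0+1+0+0+0+0+0+1+0+0+1 mod 2 = 1
  s[3] = (000000011111111)·(101001001001001) mod 2 = 0+0+0+0+0+0+0+0+1+0+0+1+0+0+1 mod 2 = 1
Syndrome = 0111
Non-zero syndrome: error at position 14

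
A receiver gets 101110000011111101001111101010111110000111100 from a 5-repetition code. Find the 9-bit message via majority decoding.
Split into 5-bit blocks and majority-vote each:
  block 1 = 10111: 4 ones, 1 zeros → 1
  block 2 = 00000: 0 ones, 5 zeros → 0
  block 3 = 11111: 5 ones, 0 zeros → 1
  block 4 = 10100: 2 ones, 3 zeros → 0
  block 5 = 11111: 5 ones, 0 zeros → 1
  block 6 = 01010: 2 ones, 3 zeros → 0
  block 7 = 11111: 5 ones, 0 zeros → 1
  block 8 = 00001: 1 ones, 4 zeros → 0
  block 9 = 11100: 3 ones, 2 zeros → 1
Decoded = 101010101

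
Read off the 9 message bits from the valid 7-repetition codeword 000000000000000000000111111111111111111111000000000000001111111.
Split into 7-bit blocks: 0000000 0000000 0000000 1111111 1111111 1111111 0000000 0000000 1111111
Data = 000111001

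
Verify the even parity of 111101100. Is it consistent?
Sum of all bits: 1+1+1+1+0+1+1+0+0 = 6; 6 mod 2 = 0. Result is 0 → valid parity.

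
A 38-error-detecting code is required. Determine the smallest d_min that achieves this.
Detecting e errors requires d_min ≥ e + 1 = 38 + 1 = 39.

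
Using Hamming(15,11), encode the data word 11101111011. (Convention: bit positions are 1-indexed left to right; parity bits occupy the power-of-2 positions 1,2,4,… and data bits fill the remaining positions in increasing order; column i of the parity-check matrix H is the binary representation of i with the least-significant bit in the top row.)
Codeword c = d · G (mod 2), d = 11101111011:
  c[0] = d·G[:,0] = (11101111011)·(11011010101) mod 2 = 1+1+0+0+1+0+1+0+0+0+1 mod 2 = 1
  c[1] = d·G[:,1] = (11101111011)·(10110110011) mod 2 = 1+0+1+0+0+1+1+0+0+1+1 mod 2 = 0
  c[2] = d·G[:,2] = (11101111011)·(10000000000) mod 2 = 1+0+0+0+0+0+0+0+0+0+0 mod 2 = 1
  c[3] = d·G[:,3] = (11101111011)·(01110001111) mod 2 = 0+1+1+0+0+0+0+1+0+1+1 mod 2 = 1
  c[4] = d·G[:,4] = (11101111011)·(01000000000) mod 2 = 0+1+0+0+0+0+0+0+0+0+0 mod 2 = 1
  c[5] = d·G[:,5] = (11101111011)·(00100000000) mod 2 = 0+0+1+0+0+0+0+0+0+0+0 mod 2 = 1
  c[6] = d·G[:,6] = (11101111011)·(00010000000) mod 2 = 0+0+0+0+0+0+0+0+0+0+0 mod 2 = 0
  c[7] = d·G[:,7] = (11101111011)·(00001111111) mod 2 = 0+0+0+0+1+1+1+1+0+1+1 mod 2 = 0
  c[8] = d·G[:,8] = (11101111011)·(00001000000) mod 2 = 0+0+0+0+1+0+0+0+0+0+0 mod 2 = 1
  c[9] = d·G[:,9] = (11101111011)·(00000100000) mod 2 = 0+0+0+0+0+1+0+0+0+0+0 mod 2 = 1
  c[10] = d·G[:,10] = (11101111011)·(00000010000) mod 2 = 0+0+0+0+0+0+1+0+0+0+0 mod 2 = 1
  c[11] = d·G[:,11] = (11101111011)·(00000001000) mod 2 = 0+0+0+0+0+0+0+1+0+0+0 mod 2 = 1
  c[12] = d·G[:,12] = (11101111011)·(00000000100) mod 2 = 0+0+0+0+0+0+0+0+0+0+0 mod 2 = 0
  c[13] = d·G[:,13] = (11101111011)·(00000000010) mod 2 = 0+0+0+0+0+0+0+0+0+1+0 mod 2 = 1
  c[14] = d·G[:,14] = (11101111011)·(00000000001) mod 2 = 0+0+0+0+0+0+0+0+0+0+1 mod 2 = 1
Codeword = 101111001111011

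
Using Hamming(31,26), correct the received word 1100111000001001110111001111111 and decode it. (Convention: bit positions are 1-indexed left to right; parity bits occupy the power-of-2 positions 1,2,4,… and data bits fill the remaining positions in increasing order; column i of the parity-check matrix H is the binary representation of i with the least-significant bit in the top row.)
Syndrome s = H · r^T (mod 2), r = 1100111000001001110111001111111:
  s[0] = (1010101010101010101010101010101)·(1100111000001001110111001111111) mod 2 = 1+0+0+0+1+0+1+0+0+0+0+0+1+0+0+0+1+0+0+0+1+0+0+0+1+0+1+0+1+0+1 mod 2 = 0
  s[1] = (0110011001100110011001100110011)·(1100111000001001110111001111111) mod 2 = 0+1+0+0+0+1+1+0+0+0+0+0+0+0+0+0+0+1+0+0+0+1+0+0+0+1+1+0+0+1+1 mod 2 = 1
  s[2] = (0001111000011110000111100001111)·(1100111000001001110111001111111) mod 2 = 0+0+0+0+1+1+1+0+0+0+0+0+1+0+0+0+0+0+0+1+1+1+0+0+0+0+0+1+1+1+1 mod 2 = 1
  s[3] = (0000000111111110000000011111111)·(1100111000001001110111001111111) mod 2 = 0+0+0+0+0+0+0+0+0+0+0+0+1+0+0+0+0+0+0+0+0+0+0+0+1+1+1+1+1+1+1 mod 2 = 0
  s[4] = (0000000000000001111111111111111)·(1100111000001001110111001111111) mod 2 = 0+0+0+0+0+0+0+0+0+0+0+0+0+0+0+1+1+1+0+1+1+1+0+0+1+1+1+1+1+1+1 mod 2 = 1
Syndrome = 01101
Column 22 of H equals this syndrome → error at bit 22 (1-indexed).
Flip bit 22: 1100111000001001110111001111111 → 1100111000001001110110001111111
Extract data bits at positions {3,5,6,7,9,10,11,12,13,14,15,17,18,19,20,21,22,23,24,25,26,27,28,29,30,31}: 01110000100110110001111111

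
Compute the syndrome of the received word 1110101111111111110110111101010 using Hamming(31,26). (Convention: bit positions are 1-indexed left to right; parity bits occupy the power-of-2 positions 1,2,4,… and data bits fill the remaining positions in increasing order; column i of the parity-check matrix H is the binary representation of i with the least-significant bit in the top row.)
Syndrome s = H · r^T (mod 2), r = 1110101111111111110110111101010:
  s[0] = (1010101010101010101010101010101)·(1110101111111111110110111101010) mod 2 = 1+0+1+0+1+0+1+0+1+0+1+0+1+0+1+0+1+0+0+0+1+0+1+0+1+0+0+0+0+0+0 mod 2 = 0
  s[1] = (0110011001100110011001100110011)·(1110101111111111110110111101010) mod 2 = 0+1+1+0+0+0+1+0+0+1+1+0+0+1+1+0+0+1+0+0+0+0+1+0+0+1+0+0+0+1+0 mod 2 = 1
  s[2] = (0001111000011110000111100001111)·(1110101111111111110110111101010) mod 2 = 0+0+0+0+1+0+1+0+0+0+0+1+1+1+1+0+0+0+0+1+1+0+1+0+0+0+0+1+0+1+0 mod 2 = 1
  s[3] = (0000000111111110000000011111111)·(1110101111111111110110111101010) mod 2 = 0+0+0+0+0+0+0+1+1+1+1+1+1+1+1+0+0+0+0+0+0+0+0+1+1+1+0+1+0+1+0 mod 2 = 1
  s[4] = (0000000000000001111111111111111)·(1110101111111111110110111101010) mod 2 = 0+0+0+0+0+0+0+0+0+0+0+0+0+0+0+1+1+1+0+1+1+0+1+1+1+1+0+1+0+1+0 mod 2 = 1
Syndrome = 01111
Non-zero syndrome: error at position 30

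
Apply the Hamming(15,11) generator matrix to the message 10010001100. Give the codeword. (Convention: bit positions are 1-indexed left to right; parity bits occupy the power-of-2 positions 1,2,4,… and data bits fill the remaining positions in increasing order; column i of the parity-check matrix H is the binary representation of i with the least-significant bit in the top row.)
Codeword c = d · G (mod 2), d = 10010001100:
  c[0] = d·G[:,0] = (10010001100)·(11011010101) mod 2 = 1+0+0+1+0+0+0+0+1+0+0 mod 2 = 1
  c[1] = d·G[:,1] = (10010001100)·(10110110011) mod 2 = 1+0+0+1+0+0+0+0+0+0+0 mod 2 = 0
  c[2] = d·G[:,2] = (10010001100)·(10000000000) mod 2 = 1+0+0+0+0+0+0+0+0+0+0 mod 2 = 1
  c[3] = d·G[:,3] = (10010001100)·(01110001111) mod 2 = 0+0+0+1+0+0+0+1+1+0+0 mod 2 = 1
  c[4] = d·G[:,4] = (10010001100)·(01000000000) mod 2 = 0+0+0+0+0+0+0+0+0+0+0 mod 2 = 0
  c[5] = d·G[:,5] = (10010001100)·(00100000000) mod 2 = 0+0+0+0+0+0+0+0+0+0+0 mod 2 = 0
  c[6] = d·G[:,6] = (10010001100)·(00010000000) mod 2 = 0+0+0+1+0+0+0+0+0+0+0 mod 2 = 1
  c[7] = d·G[:,7] = (10010001100)·(00001111111) mod 2 = 0+0+0+0+0+0+0+1+1+0+0 mod 2 = 0
  c[8] = d·G[:,8] = (10010001100)·(00001000000) mod 2 = 0+0+0+0+0+0+0+0+0+0+0 mod 2 = 0
  c[9] = d·G[:,9] = (10010001100)·(00000100000) mod 2 = 0+0+0+0+0+0+0+0+0+0+0 mod 2 = 0
  c[10] = d·G[:,10] = (10010001100)·(00000010000) mod 2 = 0+0+0+0+0+0+0+0+0+0+0 mod 2 = 0
  c[11] = d·G[:,11] = (10010001100)·(00000001000) mod 2 = 0+0+0+0+0+0+0+1+0+0+0 mod 2 = 1
  c[12] = d·G[:,12] = (10010001100)·(00000000100) mod 2 = 0+0+0+0+0+0+0+0+1+0+0 mod 2 = 1
  c[13] = d·G[:,13] = (10010001100)·(00000000010) mod 2 = 0+0+0+0+0+0+0+0+0+0+0 mod 2 = 0
  c[14] = d·G[:,14] = (10010001100)·(00000000001) mod 2 = 0+0+0+0+0+0+0+0+0+0+0 mod 2 = 0
Codeword = 101100100001100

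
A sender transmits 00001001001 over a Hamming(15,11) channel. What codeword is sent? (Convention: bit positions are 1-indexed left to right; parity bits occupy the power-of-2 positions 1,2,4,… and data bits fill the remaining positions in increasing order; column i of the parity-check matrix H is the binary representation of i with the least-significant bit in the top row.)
Codeword c = d · G (mod 2), d = 00001001001:
  c[0] = d·G[:,0] = (00001001001)·(11011010101) mod 2 = 0+0+0+0+1+0+0+0+0+0+1 mod 2 = 0
  c[1] = d·G[:,1] = (00001001001)·(10110110011) mod 2 = 0+0+0+0+0+0+0+0+0+0+1 mod 2 = 1
  c[2] = d·G[:,2] = (00001001001)·(10000000000) mod 2 = 0+0+0+0+0+0+0+0+0+0+0 mod 2 = 0
  c[3] = d·G[:,3] = (00001001001)·(01110001111) mod 2 = 0+0+0+0+0+0+0+1+0+0+1 mod 2 = 0
  c[4] = d·G[:,4] = (00001001001)·(01000000000) mod 2 = 0+0+0+0+0+0+0+0+0+0+0 mod 2 = 0
  c[5] = d·G[:,5] = (00001001001)·(00100000000) mod 2 = 0+0+0+0+0+0+0+0+0+0+0 mod 2 = 0
  c[6] = d·G[:,6] = (00001001001)·(00010000000) mod 2 = 0+0+0+0+0+0+0+0+0+0+0 mod 2 = 0
  c[7] = d·G[:,7] = (00001001001)·(00001111111) mod 2 = 0+0+0+0+1+0+0+1+0+0+1 mod 2 = 1
  c[8] = d·G[:,8] = (00001001001)·(00001000000) mod 2 = 0+0+0+0+1+0+0+0+0+0+0 mod 2 = 1
  c[9] = d·G[:,9] = (00001001001)·(00000100000) mod 2 = 0+0+0+0+0+0+0+0+0+0+0 mod 2 = 0
  c[10] = d·G[:,10] = (00001001001)·(00000010000) mod 2 = 0+0+0+0+0+0+0+0+0+0+0 mod 2 = 0
  c[11] = d·G[:,11] = (00001001001)·(00000001000) mod 2 = 0+0+0+0+0+0+0+1+0+0+0 mod 2 = 1
  c[12] = d·G[:,12] = (00001001001)·(00000000100) mod 2 = 0+0+0+0+0+0+0+0+0+0+0 mod 2 = 0
  c[13] = d·G[:,13] = (00001001001)·(00000000010) mod 2 = 0+0+0+0+0+0+0+0+0+0+0 mod 2 = 0
  c[14] = d·G[:,14] = (00001001001)·(00000000001) mod 2 = 0+0+0+0+0+0+0+0+0+0+1 mod 2 = 1
Codeword = 010000011001001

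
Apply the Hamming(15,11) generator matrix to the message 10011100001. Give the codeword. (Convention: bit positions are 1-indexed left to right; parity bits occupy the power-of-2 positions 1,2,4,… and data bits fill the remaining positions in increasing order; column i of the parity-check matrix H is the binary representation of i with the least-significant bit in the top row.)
Codeword c = d · G (mod 2), d = 10011100001:
  c[0] = d·G[:,0] = (10011100001)·(11011010101) mod 2 = 1+0+0+1+1+0+0+0+0+0+1 mod 2 = 0
  c[1] = d·G[:,1] = (10011100001)·(10110110011) mod 2 = 1+0+0+1+0+1+0+0+0+0+1 mod 2 = 0
  c[2] = d·G[:,2] = (10011100001)·(10000000000) mod 2 = 1+0+0+0+0+0+0+0+0+0+0 mod 2 = 1
  c[3] = d·G[:,3] = (10011100001)·(01110001111) mod 2 = 0+0+0+1+0+0+0+0+0+0+1 mod 2 = 0
  c[4] = d·G[:,4] = (10011100001)·(01000000000) mod 2 = 0+0+0+0+0+0+0+0+0+0+0 mod 2 = 0
  c[5] = d·G[:,5] = (10011100001)·(00100000000) mod 2 = 0+0+0+0+0+0+0+0+0+0+0 mod 2 = 0
  c[6] = d·G[:,6] = (10011100001)·(00010000000) mod 2 = 0+0+0+1+0+0+0+0+0+0+0 mod 2 = 1
  c[7] = d·G[:,7] = (10011100001)·(00001111111) mod 2 = 0+0+0+0+1+1+0+0+0+0+1 mod 2 = 1
  c[8] = d·G[:,8] = (10011100001)·(00001000000) mod 2 = 0+0+0+0+1+0+0+0+0+0+0 mod 2 = 1
  c[9] = d·G[:,9] = (10011100001)·(00000100000) mod 2 = 0+0+0+0+0+1+0+0+0+0+0 mod 2 = 1
  c[10] = d·G[:,10] = (10011100001)·(00000010000) mod 2 = 0+0+0+0+0+0+0+0+0+0+0 mod 2 = 0
  c[11] = d·G[:,11] = (10011100001)·(00000001000) mod 2 = 0+0+0+0+0+0+0+0+0+0+0 mod 2 = 0
  c[12] = d·G[:,12] = (10011100001)·(00000000100) mod 2 = 0+0+0+0+0+0+0+0+0+0+0 mod 2 = 0
  c[13] = d·G[:,13] = (10011100001)·(00000000010) mod 2 = 0+0+0+0+0+0+0+0+0+0+0 mod 2 = 0
  c[14] = d·G[:,14] = (10011100001)·(00000000001) mod 2 = 0+0+0+0+0+0+0+0+0+0+1 mod 2 = 1
Codeword = 001000111100001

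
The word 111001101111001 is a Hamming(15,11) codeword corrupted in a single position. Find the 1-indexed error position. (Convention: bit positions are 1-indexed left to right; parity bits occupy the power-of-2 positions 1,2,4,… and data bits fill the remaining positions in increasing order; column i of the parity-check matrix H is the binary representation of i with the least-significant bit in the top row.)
Syndrome s = H · r^T (mod 2), r = 111001101111001:
  s[0] = (101010101010101)·(111001101111001) mod 2 = 1+0+1+0+0+0+1+0+1+0+1+0+0+0+1 mod 2 = 0
  s[1] = (011001100110011)·(111001101111001) mod 2 = 0+1+1+0+0+1+1+0+0+1+1+0+0+0+1 mod 2 = 1
  s[2] = (000111100001111)·(111001101111001) mod 2 = 0+0+0+0+0+1+1+0+0+0+0+1+0+0+1 mod 2 = 0
  s[3] = (000000011111111)·(111001101111001) mod 2 = 0+0+0+0+0+0+0+0+1+1+1+1+0+0+1 mod 2 = 1
Syndrome = 0101
Column i of H is the binary representation of i, so the syndrome is the binary index of the flipped bit.
Read s = 0101 with s[0] as LSB: 0·2^0 + 1·2^1 + 0·2^2 + 1·2^3 = 10.
Error is at bit position 10.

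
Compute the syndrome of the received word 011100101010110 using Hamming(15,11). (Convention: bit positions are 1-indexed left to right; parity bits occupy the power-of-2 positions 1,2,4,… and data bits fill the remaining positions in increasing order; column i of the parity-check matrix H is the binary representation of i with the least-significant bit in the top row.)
Syndrome s = H · r^T (mod 2), r = 011100101010110:
  s[0] = (101010101010101)·(011100101010110) mod 2 = 0+0+1+0+0+0+1+0+1+0+1+0+1+0+0 mod 2 = 1
  s[1] = (011001100110011)·(011100101010110) mod 2 = 0+1+1+0+0+0+1+0+0+0+1+0+0+1+0 mod 2 = 1
  s[2] = (000111100001111)·(011100101010110) mod 2 = 0+0+0+1+0+0+1+0+0+0+0+0+1+1+0 mod 2 = 0
  s[3] = (000000011111111)·(011100101010110) mod 2 = 0+0+0+0+0+0+0+0+1+0+1+0+1+1+0 mod 2 = 0
Syndrome = 1100
Non-zero syndrome: error at position 3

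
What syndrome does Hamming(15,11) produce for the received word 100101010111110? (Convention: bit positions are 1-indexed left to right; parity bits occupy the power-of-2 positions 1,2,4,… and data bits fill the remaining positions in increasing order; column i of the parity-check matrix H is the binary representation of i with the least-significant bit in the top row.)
Syndrome s = H · r^T (mod 2), r = 100101010111110:
  s[0] = (101010101010101)·(100101010111110) mod 2 = 1+0+0+0+0+0+0+0+0+0+1+0+1+0+0 mod 2 = 1
  s[1] = (011001100110011)·(100101010111110) mod 2 = 0+0+0+0+0+1+0+0+0+1+1+0+0+1+0 mod 2 = 0
  s[2] = (000111100001111)·(100101010111110) mod 2 = 0+0+0+1+0+1+0+0+0+0+0+1+1+1+0 mod 2 = 1
  s[3] = (000000011111111)·(100101010111110) mod 2 = 0+0+0+0+0+0+0+1+0+1+1+1+1+1+0 mod 2 = 0
Syndrome = 1010
Non-zero syndrome: error at position 5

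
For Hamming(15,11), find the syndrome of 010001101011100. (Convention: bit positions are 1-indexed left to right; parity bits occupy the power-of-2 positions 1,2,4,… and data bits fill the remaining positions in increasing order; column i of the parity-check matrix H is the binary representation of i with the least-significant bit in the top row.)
Syndrome s = H · r^T (mod 2), r = 010001101011100:
  s[0] = (101010101010101)·(010001101011100) mod 2 = 0+0+0+0+0+0+1+0+1+0+1+0+1+0+0 mod 2 = 0
  s[1] = (011001100110011)·(010001101011100) mod 2 = 0+1+0+0+0+1+1+0+0+0+1+0+0+0+0 mod 2 = 0
  s[2] = (000111100001111)·(010001101011100) mod 2 = 0+0+0+0+0+1+1+0+0+0+0+1+1+0+0 mod 2 = 0
  s[3] = (000000011111111)·(010001101011100) mod 2 = 0+0+0+0+0+0+0+0+1+0+1+1+1+0+0 mod 2 = 0
Syndrome = 0000
s = 0: no error detected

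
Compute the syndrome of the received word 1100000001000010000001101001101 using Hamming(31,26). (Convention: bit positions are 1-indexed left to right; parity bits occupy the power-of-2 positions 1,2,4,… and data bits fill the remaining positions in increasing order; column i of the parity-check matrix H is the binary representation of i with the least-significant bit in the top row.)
Syndrome s = H · r^T (mod 2), r = 1100000001000010000001101001101:
  s[0] = (1010101010101010101010101010101)·(1100000001000010000001101001101) mod 2 = 1+0+0+0+0+0+0+0+0+0+0+0+0+0+1+0+0+0+0+0+0+0+1+0+1+0+0+0+1+0+1 mod 2 = 0
  s[1] = (0110011001100110011001100110011)·(1100000001000010000001101001101) mod 2 = 0+1+0+0+0+0+0+0+0+1+0+0+0+0+1+0+0+0+0+0+0+1+1+0+0+0+0+0+0+0+1 mod 2 = 0
  s[2] = (0001111000011110000111100001111)·(1100000001000010000001101001101) mod 2 = 0+0+0+0+0+0+0+0+0+0+0+0+0+0+1+0+0+0+0+0+0+1+1+0+0+0+0+1+1+0+1 mod 2 = 0
  s[3] = (0000000111111110000000011111111)·(1100000001000010000001101001101) mod 2 = 0+0+0+0+0+0+0+0+0+1+0+0+0+0+1+0+0+0+0+0+0+0+0+0+1+0+0+1+1+0+1 mod 2 = 0
  s[4] = (0000000000000001111111111111111)·(1100000001000010000001101001101) mod 2 = 0+0+0+0+0+0+0+0+0+0+0+0+0+0+0+0+0+0+0+0+0+1+1+0+1+0+0+1+1+0+1 mod 2 = 0
Syndrome = 00000
s = 0: no error detected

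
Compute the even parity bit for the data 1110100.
Sum of data bits: 1+1+1+0+1+0+0 = 4.
4 mod 2 = 0, so parity bit = 0.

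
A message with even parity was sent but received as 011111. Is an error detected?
Sum of received bits: 0+1+1+1+1+1 = 5; 5 mod 2 = 1. Result is 1 ≠ 0 → error detected.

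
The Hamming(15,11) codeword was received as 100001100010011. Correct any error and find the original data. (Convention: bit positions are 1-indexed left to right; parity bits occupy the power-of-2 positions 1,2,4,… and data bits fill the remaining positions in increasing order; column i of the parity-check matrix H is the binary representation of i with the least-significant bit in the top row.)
Syndrome s = H · r^T (mod 2), r = 100001100010011:
  s[0] = (101010101010101)·(100001100010011) mod 2 = 1+0+0+0+0+0+1+0+0+0+1+0+0+0+1 mod 2 = 0
  s[1] = (011001100110011)·(100001100010011) mod 2 = 0+0+0+0+0+1+1+0+0+0+1+0+0+1+1 mod 2 = 1
  s[2] = (000111100001111)·(100001100010011) mod 2 = 0+0+0+0+0+1+1+0+0+0+0+0+0+1+1 mod 2 = 0
  s[3] = (000000011111111)·(100001100010011) mod 2 = 0+0+0+0+0+0+0+0+0+0+1+0+0+1+1 mod 2 = 1
Syndrome = 0101
Column 10 of H equals this syndrome → error at bit 10 (1-indexed).
Flip bit 10: 100001100010011 → 100001100110011
Extract data bits at positions {3,5,6,7,9,10,11,12,13,14,15}: 00110110011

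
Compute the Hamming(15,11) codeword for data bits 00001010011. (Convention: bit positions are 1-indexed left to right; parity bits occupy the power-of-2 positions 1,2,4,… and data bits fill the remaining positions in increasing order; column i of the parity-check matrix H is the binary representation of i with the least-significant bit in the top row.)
Codeword c = d · G (mod 2), d = 00001010011:
  c[0] = d·G[:,0] = (00001010011)·(11011010101) mod 2 = 0+0+0+0+1+0+1+0+0+0+1 mod 2 = 1
  c[1] = d·G[:,1] = (00001010011)·(10110110011) mod 2 = 0+0+0+0+0+0+1+0+0+1+1 mod 2 = 1
  c[2] = d·G[:,2] = (00001010011)·(10000000000) mod 2 = 0+0+0+0+0+0+0+0+0+0+0 mod 2 = 0
  c[3] = d·G[:,3] = (00001010011)·(01110001111) mod 2 = 0+0+0+0+0+0+0+0+0+1+1 mod 2 = 0
  c[4] = d·G[:,4] = (00001010011)·(01000000000) mod 2 = 0+0+0+0+0+0+0+0+0+0+0 mod 2 = 0
  c[5] = d·G[:,5] = (00001010011)·(00100000000) mod 2 = 0+0+0+0+0+0+0+0+0+0+0 mod 2 = 0
  c[6] = d·G[:,6] = (00001010011)·(00010000000) mod 2 = 0+0+0+0+0+0+0+0+0+0+0 mod 2 = 0
  c[7] = d·G[:,7] = (00001010011)·(00001111111) mod 2 = 0+0+0+0+1+0+1+0+0+1+1 mod 2 = 0
  c[8] = d·G[:,8] = (00001010011)·(00001000000) mod 2 = 0+0+0+0+1+0+0+0+0+0+0 mod 2 = 1
  c[9] = d·G[:,9] = (00001010011)·(00000100000) mod 2 = 0+0+0+0+0+0+0+0+0+0+0 mod 2 = 0
  c[10] = d·G[:,10] = (00001010011)·(00000010000) mod 2 = 0+0+0+0+0+0+1+0+0+0+0 mod 2 = 1
  c[11] = d·G[:,11] = (00001010011)·(00000001000) mod 2 = 0+0+0+0+0+0+0+0+0+0+0 mod 2 = 0
  c[12] = d·G[:,12] = (00001010011)·(00000000100) mod 2 = 0+0+0+0+0+0+0+0+0+0+0 mod 2 = 0
  c[13] = d·G[:,13] = (00001010011)·(00000000010) mod 2 = 0+0+0+0+0+0+0+0+0+1+0 mod 2 = 1
  c[14] = d·G[:,14] = (00001010011)·(00000000001) mod 2 = 0+0+0+0+0+0+0+0+0+0+1 mod 2 = 1
Codeword = 110000001010011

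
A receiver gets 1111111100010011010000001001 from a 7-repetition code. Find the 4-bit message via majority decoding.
Split into 7-bit blocks and majority-vote each:
  block 1 = 1111111: 7 ones, 0 zeros → 1
  block 2 = 1000100: 2 ones, 5 zeros → 0
  block 3 = 1101000: 3 ones, 4 zeros → 0
  block 4 = 0001001: 2 ones, 5 zeros → 0
Decoded = 1000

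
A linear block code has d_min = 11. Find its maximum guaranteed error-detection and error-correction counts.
(a) Detection requires d_min ≥ e+1, so e ≤ d_min − 1 = 10.
(b) Correction requires d_min ≥ 2t+1, so t ≤ ⌊(d_min − 1)/2⌋ = ⌊10/2⌋ = 5.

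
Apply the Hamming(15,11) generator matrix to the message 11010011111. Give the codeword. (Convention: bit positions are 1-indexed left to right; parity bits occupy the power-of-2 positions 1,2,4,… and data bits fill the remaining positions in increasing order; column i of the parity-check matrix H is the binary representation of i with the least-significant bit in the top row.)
Codeword c = d · G (mod 2), d = 11010011111:
  c[0] = d·G[:,0] = (11010011111)·(11011010101) mod 2 = 1+1+0+1+0+0+1+0+1+0+1 mod 2 = 0
  c[1] = d·G[:,1] = (11010011111)·(10110110011) mod 2 = 1+0+0+1+0+0+1+0+0+1+1 mod 2 = 1
  c[2] = d·G[:,2] = (11010011111)·(10000000000) mod 2 = 1+0+0+0+0+0+0+0+0+0+0 mod 2 = 1
  c[3] = d·G[:,3] = (11010011111)·(01110001111) mod 2 = 0+1+0+1+0+0+0+1+1+1+1 mod 2 = 0
  c[4] = d·G[:,4] = (11010011111)·(01000000000) mod 2 = 0+1+0+0+0+0+0+0+0+0+0 mod 2 = 1
  c[5] = d·G[:,5] = (11010011111)·(00100000000) mod 2 = 0+0+0+0+0+0+0+0+0+0+0 mod 2 = 0
  c[6] = d·G[:,6] = (11010011111)·(00010000000) mod 2 = 0+0+0+1+0+0+0+0+0+0+0 mod 2 = 1
  c[7] = d·G[:,7] = (11010011111)·(00001111111) mod 2 = 0+0+0+0+0+0+1+1+1+1+1 mod 2 = 1
  c[8] = d·G[:,8] = (11010011111)·(00001000000) mod 2 = 0+0+0+0+0+0+0+0+0+0+0 mod 2 = 0
  c[9] = d·G[:,9] = (11010011111)·(00000100000) mod 2 = 0+0+0+0+0+0+0+0+0+0+0 mod 2 = 0
  c[10] = d·G[:,10] = (11010011111)·(00000010000) mod 2 = 0+0+0+0+0+0+1+0+0+0+0 mod 2 = 1
  c[11] = d·G[:,11] = (11010011111)·(00000001000) mod 2 = 0+0+0+0+0+0+0+1+0+0+0 mod 2 = 1
  c[12] = d·G[:,12] = (11010011111)·(00000000100) mod 2 = 0+0+0+0+0+0+0+0+1+0+0 mod 2 = 1
  c[13] = d·G[:,13] = (11010011111)·(00000000010) mod 2 = 0+0+0+0+0+0+0+0+0+1+0 mod 2 = 1
  c[14] = d·G[:,14] = (11010011111)·(00000000001) mod 2 = 0+0+0+0+0+0+0+0+0+0+1 mod 2 = 1
Codeword = 011010110011111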